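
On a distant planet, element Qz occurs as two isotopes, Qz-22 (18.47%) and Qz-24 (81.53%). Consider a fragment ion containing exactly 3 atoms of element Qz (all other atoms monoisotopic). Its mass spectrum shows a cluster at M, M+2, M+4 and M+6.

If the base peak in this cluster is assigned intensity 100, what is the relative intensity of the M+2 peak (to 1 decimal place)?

15.4

Binomial terms of (0.1847 + 0.8153)^3: M 0.0063, M+2 0.0834, M+4 0.3683, M+6 0.5419 → M+6 is the base peak.
P(M+6) = C(3,3) × 0.1847^0 × 0.8153^3 = 1 × 1.0000 × 0.5419414 = 0.541941 (base)
P(M+2) = C(3,1) × 0.1847^2 × 0.8153^1 = 3 × 0.03411409 × 0.8153 = 0.083440
Relative intensity = 0.083440 / 0.541941 × 100 = 15.4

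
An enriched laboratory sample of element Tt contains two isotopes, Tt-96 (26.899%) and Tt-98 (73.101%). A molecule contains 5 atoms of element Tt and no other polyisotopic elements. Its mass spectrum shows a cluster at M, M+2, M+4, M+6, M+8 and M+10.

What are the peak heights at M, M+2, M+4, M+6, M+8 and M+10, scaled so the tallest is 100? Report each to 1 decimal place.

Expanding (0.26899 + 0.73101)^5:
P(M) = 0.26899^5 = 0.001408
P(M+2) = 5 × 0.26899^4 × 0.73101^1 = 0.019135
P(M+4) = 10 × 0.26899^3 × 0.73101^2 = 0.104005
P(M+6) = 10 × 0.26899^2 × 0.73101^3 = 0.282646
P(M+8) = 5 × 0.26899^1 × 0.73101^4 = 0.384060
P(M+10) = 0.73101^5 = 0.208745
The M+8 peak is largest (0.384060); scaling to 100 gives 0.4 : 5.0 : 27.1 : 73.6 : 100.0 : 54.4.

0.4 : 5.0 : 27.1 : 73.6 : 100.0 : 54.4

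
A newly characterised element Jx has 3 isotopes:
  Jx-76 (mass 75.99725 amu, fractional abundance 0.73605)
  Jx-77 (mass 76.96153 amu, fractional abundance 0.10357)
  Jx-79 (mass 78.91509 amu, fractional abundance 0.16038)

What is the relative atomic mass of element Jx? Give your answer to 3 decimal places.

76.565 amu

The abundance-weighted mean is 0.73605 × 75.99725 + 0.10357 × 76.96153 + 0.16038 × 78.91509
= 55.937776 + 7.970906 + 12.656402 = 76.565084 amu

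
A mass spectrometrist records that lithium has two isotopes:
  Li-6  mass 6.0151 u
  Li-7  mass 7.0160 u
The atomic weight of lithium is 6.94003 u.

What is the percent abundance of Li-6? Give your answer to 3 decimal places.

Let x be the fractional abundance of Li-6; then Li-7 has abundance 1 − x.
6.0151·x + 7.0160·(1 − x) = 6.94003
(6.0151 − 7.0160)·x = 6.94003 − 7.0160
x = -0.07597 / -1.0009 = 0.07590 → 7.590% Li-6, 92.410% Li-7.

7.590%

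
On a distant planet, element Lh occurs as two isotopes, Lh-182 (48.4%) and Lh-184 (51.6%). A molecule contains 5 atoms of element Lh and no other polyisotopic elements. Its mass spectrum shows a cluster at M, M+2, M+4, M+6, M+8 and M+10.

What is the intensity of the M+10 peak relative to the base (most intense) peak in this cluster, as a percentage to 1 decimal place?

11.4%

Term probabilities: M 0.0266, M+2 0.1416, M+4 0.3019, M+6 0.3218, M+8 0.1716, M+10 0.0366. Base peak = M+6.
P(M+6) = C(5,3) × 0.484^2 × 0.516^3 = 10 × 0.234256 × 0.1373881 = 0.321840 (base)
P(M+10) = C(5,5) × 0.484^0 × 0.516^5 = 1 × 1.0000 × 0.0365804 = 0.036580
Relative intensity = 0.036580 / 0.321840 × 100 = 11.4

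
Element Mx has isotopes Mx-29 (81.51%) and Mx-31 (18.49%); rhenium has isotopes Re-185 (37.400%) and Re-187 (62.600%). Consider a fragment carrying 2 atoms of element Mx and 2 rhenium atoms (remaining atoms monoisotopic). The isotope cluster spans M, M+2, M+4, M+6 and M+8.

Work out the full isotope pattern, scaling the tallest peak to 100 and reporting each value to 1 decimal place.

22.9 : 86.9 : 100.0 : 33.0 : 3.3

Element Mx pattern (n=2): 0.66438801 : 0.30142398 : 0.03418801
Rhenium pattern (n=2): 0.139876 : 0.468248 : 0.391876
Convolve the two distributions (both contribute in 2-u steps):
  M: 0.66438801×0.139876 = 0.092932
  M+2: 0.66438801×0.468248 + 0.30142398×0.139876 = 0.353260
  M+4: 0.66438801×0.391876 + 0.30142398×0.468248 + 0.03418801×0.139876 = 0.406281
  M+6: 0.30142398×0.391876 + 0.03418801×0.468248 = 0.134129
  M+8: 0.03418801×0.391876 = 0.013397
Scale to base peak (0.406281) = 100: 22.9 : 86.9 : 100.0 : 33.0 : 3.3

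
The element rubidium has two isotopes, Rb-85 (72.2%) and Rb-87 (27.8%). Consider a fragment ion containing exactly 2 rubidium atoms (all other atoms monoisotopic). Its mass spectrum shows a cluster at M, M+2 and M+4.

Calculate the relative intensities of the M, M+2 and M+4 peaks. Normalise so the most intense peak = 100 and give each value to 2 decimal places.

100.00 : 77.01 : 14.83

Expanding (0.722 + 0.278)^2:
P(M) = 0.722^2 = 0.521284
P(M+2) = 2 × 0.722^1 × 0.278^1 = 0.401432
P(M+4) = 0.278^2 = 0.077284
The M peak is largest (0.521284); scaling to 100 gives 100.00 : 77.01 : 14.83.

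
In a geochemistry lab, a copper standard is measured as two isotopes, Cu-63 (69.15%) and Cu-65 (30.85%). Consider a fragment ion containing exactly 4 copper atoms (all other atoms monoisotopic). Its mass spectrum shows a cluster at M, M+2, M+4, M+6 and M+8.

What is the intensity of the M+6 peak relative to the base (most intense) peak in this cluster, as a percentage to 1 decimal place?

Binomial terms of (0.6915 + 0.3085)^4: M 0.2286, M+2 0.4080, M+4 0.2731, M+6 0.0812, M+8 0.0091 → M+2 is the base peak.
P(M+2) = C(4,1) × 0.6915^3 × 0.3085^1 = 4 × 0.33065611 × 0.3085 = 0.408030 (base)
P(M+6) = C(4,3) × 0.6915^1 × 0.3085^3 = 4 × 0.6915 × 0.02936064 = 0.081212
Relative intensity = 0.081212 / 0.408030 × 100 = 19.9

19.9%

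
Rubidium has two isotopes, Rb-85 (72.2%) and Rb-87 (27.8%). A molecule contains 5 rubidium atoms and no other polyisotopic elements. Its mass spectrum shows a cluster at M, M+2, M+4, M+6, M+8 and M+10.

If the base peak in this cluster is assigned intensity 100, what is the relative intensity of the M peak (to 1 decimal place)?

51.9

Term probabilities: M 0.1962, M+2 0.3777, M+4 0.2909, M+6 0.1120, M+8 0.0216, M+10 0.0017. Base peak = M+2.
P(M+2) = C(5,1) × 0.722^4 × 0.278^1 = 5 × 0.27173701 × 0.2780 = 0.377714 (base)
P(M) = C(5,0) × 0.722^5 × 0.278^0 = 1 × 0.19619412 × 1.0000 = 0.196194
Relative intensity = 0.196194 / 0.377714 × 100 = 51.9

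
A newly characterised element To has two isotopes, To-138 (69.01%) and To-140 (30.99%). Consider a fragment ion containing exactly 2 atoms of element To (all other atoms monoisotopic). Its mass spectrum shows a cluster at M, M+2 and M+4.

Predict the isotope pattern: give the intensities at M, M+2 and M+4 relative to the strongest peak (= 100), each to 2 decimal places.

Expanding (0.6901 + 0.3099)^2:
P(M) = 0.6901^2 = 0.476238
P(M+2) = 2 × 0.6901^1 × 0.3099^1 = 0.427724
P(M+4) = 0.3099^2 = 0.096038
The M peak is largest (0.476238); scaling to 100 gives 100.00 : 89.81 : 20.17.

100.00 : 89.81 : 20.17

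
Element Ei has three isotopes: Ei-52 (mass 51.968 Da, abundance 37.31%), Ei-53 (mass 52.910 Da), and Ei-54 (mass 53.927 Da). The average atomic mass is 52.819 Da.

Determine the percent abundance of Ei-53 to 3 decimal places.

Let x and y be the fractions of Ei-53 and Ei-54. Then x + y = 1 − 0.3731 = 0.6269 and 52.910x + 53.927y = 52.819 − 0.3731×51.968 = 33.4297392.
Substituting: 52.910x + 53.927(0.6269 − x) = 33.4297392
(52.910 − 53.927)x = -0.3770971  ⇒  x = 0.37079, y = 0.25611
Ei-53: 37.079%, Ei-54: 25.611%.

37.079%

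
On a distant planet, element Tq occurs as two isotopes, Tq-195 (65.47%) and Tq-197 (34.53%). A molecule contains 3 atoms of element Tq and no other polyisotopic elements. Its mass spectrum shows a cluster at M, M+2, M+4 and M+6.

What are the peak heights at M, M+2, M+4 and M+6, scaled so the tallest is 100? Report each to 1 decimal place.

The 3 Tq atoms are independent, so intensities follow the terms of (0.6547 + 0.3453)^3.
P(M) = 0.6547^3 = 0.280625
P(M+2) = 3 × 0.6547^2 × 0.3453^1 = 0.444020
P(M+4) = 3 × 0.6547^1 × 0.3453^2 = 0.234184
P(M+6) = 0.3453^3 = 0.041171
The M+2 peak is largest (0.444020); scaling to 100 gives 63.2 : 100.0 : 52.7 : 9.3.

63.2 : 100.0 : 52.7 : 9.3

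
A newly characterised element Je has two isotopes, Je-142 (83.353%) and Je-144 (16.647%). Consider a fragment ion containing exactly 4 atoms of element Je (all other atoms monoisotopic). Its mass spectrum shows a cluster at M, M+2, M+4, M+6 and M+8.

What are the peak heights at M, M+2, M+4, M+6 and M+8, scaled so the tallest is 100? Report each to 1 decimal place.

100.0 : 79.9 : 23.9 : 3.2 : 0.2

Expanding (0.83353 + 0.16647)^4:
P(M) = 0.83353^4 = 0.482708
P(M+2) = 4 × 0.83353^3 × 0.16647^1 = 0.385620
P(M+4) = 6 × 0.83353^2 × 0.16647^2 = 0.115522
P(M+6) = 4 × 0.83353^1 × 0.16647^3 = 0.015381
P(M+8) = 0.16647^4 = 0.000768
The M peak is largest (0.482708); scaling to 100 gives 100.0 : 79.9 : 23.9 : 3.2 : 0.2.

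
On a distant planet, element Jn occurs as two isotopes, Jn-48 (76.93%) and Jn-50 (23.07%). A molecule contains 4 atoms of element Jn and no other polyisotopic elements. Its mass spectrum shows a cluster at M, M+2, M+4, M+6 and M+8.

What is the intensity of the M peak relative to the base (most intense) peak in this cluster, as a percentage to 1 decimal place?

83.4%

(0.7693 + 0.2307)^4 gives M 0.3503, M+2 0.4201, M+4 0.1890, M+6 0.0378, M+8 0.0028; the largest is M+2.
P(M+2) = C(4,1) × 0.7693^3 × 0.2307^1 = 4 × 0.45528904 × 0.2307 = 0.420141 (base)
P(M) = C(4,0) × 0.7693^4 × 0.2307^0 = 1 × 0.35025386 × 1.0000 = 0.350254
Relative intensity = 0.350254 / 0.420141 × 100 = 83.4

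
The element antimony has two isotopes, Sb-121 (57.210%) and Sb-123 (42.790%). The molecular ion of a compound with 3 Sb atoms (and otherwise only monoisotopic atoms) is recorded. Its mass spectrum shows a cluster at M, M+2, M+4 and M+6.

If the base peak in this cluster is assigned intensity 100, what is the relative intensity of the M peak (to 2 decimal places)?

44.57

Binomial terms of (0.57210 + 0.42790)^3: M 0.1872, M+2 0.4202, M+4 0.3143, M+6 0.0783 → M+2 is the base peak.
P(M+2) = C(3,1) × 0.57210^2 × 0.42790^1 = 3 × 0.32729841 × 0.4279 = 0.420153 (base)
P(M) = C(3,0) × 0.57210^3 × 0.42790^0 = 1 × 0.18724742 × 1.0000 = 0.187247
Relative intensity = 0.187247 / 0.420153 × 100 = 44.57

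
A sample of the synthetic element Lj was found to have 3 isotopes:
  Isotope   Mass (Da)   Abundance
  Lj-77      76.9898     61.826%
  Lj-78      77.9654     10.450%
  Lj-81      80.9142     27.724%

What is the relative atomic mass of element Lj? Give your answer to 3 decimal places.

78.180 Da

Ar = Σ fᵢ·mᵢ = 0.61826 × 76.9898 + 0.10450 × 77.9654 + 0.27724 × 80.9142
= 47.59971 + 8.14738 + 22.43265 = 78.17974 Da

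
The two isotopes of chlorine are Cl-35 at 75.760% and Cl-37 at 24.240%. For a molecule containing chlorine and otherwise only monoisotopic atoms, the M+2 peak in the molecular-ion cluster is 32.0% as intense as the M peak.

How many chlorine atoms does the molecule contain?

For n independent Cl atoms, I(M+2)/I(M) = n · (abundance Cl-37) / (abundance Cl-35) = n · 0.24240/0.75760.
n = 0.320 × 0.75760/0.24240 = 1.00 ≈ 1

1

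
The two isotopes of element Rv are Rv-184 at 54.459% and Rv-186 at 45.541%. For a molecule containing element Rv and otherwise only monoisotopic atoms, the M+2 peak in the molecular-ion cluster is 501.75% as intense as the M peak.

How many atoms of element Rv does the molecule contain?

6

The M+2/M ratio from n Rv atoms is n · q/p = n · 0.45541/0.54459.
n = 5.0175 × 0.54459/0.45541 = 6.00 ≈ 6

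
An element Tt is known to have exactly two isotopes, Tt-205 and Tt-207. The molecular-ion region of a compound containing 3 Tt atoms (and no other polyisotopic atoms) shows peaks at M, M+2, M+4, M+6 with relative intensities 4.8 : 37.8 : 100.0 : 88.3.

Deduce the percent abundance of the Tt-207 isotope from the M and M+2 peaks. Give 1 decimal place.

72.4%

Let p = fractional abundance of Tt-205. I(M+2)/I(M) = [C(3,1)·p^2·(1−p)] / p^3 = 3·(1−p)/p = 37.8/4.8 = 7.8750
(1−p)/p = 7.8750/3 = 2.6250  ⇒  p = 1/(1 + 2.6250) = 0.2759
Tt-205: 27.6%, Tt-207: 72.4%.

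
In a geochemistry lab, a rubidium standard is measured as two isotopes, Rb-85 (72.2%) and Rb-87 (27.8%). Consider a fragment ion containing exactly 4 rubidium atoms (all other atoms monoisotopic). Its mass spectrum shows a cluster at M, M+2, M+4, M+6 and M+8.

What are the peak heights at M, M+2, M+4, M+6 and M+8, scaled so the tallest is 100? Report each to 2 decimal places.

64.93 : 100.00 : 57.76 : 14.83 : 1.43

Expanding (0.722 + 0.278)^4:
P(M) = 0.722^4 = 0.271737
P(M+2) = 4 × 0.722^3 × 0.278^1 = 0.418520
P(M+4) = 6 × 0.722^2 × 0.278^2 = 0.241721
P(M+6) = 4 × 0.722^1 × 0.278^3 = 0.062049
P(M+8) = 0.278^4 = 0.005973
The M+2 peak is largest (0.418520); scaling to 100 gives 64.93 : 100.00 : 57.76 : 14.83 : 1.43.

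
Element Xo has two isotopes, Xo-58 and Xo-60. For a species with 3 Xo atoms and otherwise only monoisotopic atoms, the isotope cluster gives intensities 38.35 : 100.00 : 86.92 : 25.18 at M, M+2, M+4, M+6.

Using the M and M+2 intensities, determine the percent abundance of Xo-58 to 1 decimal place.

Write p for the Xo-58 fraction. I(M+2)/I(M) = [C(3,1)·p^2·(1−p)] / p^3 = 3·(1−p)/p = 100.00/38.35 = 2.6076
(1−p)/p = 2.6076/3 = 0.8692  ⇒  p = 1/(1 + 0.8692) = 0.5350
Xo-58: 53.5%, Xo-60: 46.5%.

53.5%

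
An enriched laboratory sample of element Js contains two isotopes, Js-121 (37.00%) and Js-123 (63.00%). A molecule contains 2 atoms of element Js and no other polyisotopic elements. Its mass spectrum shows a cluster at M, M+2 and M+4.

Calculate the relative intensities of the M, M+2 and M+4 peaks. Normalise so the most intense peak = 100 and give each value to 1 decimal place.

The 2 Js atoms are independent, so intensities follow the terms of (0.3700 + 0.6300)^2.
P(M) = 0.3700^2 = 0.136900
P(M+2) = 2 × 0.3700^1 × 0.6300^1 = 0.466200
P(M+4) = 0.6300^2 = 0.396900
The M+2 peak is largest (0.466200); scaling to 100 gives 29.4 : 100.0 : 85.1.

29.4 : 100.0 : 85.1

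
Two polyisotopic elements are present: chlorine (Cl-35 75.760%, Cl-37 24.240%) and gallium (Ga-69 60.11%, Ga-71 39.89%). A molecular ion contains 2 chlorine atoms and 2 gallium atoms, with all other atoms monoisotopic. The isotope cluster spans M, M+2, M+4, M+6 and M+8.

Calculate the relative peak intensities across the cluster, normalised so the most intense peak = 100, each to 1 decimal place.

50.8 : 100.0 : 70.8 : 21.2 : 2.3

Chlorine pattern (n=2): 0.57395776 : 0.36728448 : 0.05875776
Gallium pattern (n=2): 0.36132121 : 0.47955758 : 0.15912121
Convolve the two distributions (both contribute in 2-u steps):
  M: 0.57395776×0.36132121 = 0.207383
  M+2: 0.57395776×0.47955758 + 0.36728448×0.36132121 = 0.407953
  M+4: 0.57395776×0.15912121 + 0.36728448×0.47955758 + 0.05875776×0.36132121 = 0.288693
  M+6: 0.36728448×0.15912121 + 0.05875776×0.47955758 = 0.086620
  M+8: 0.05875776×0.15912121 = 0.009350
Scale to base peak (0.407953) = 100: 50.8 : 100.0 : 70.8 : 21.2 : 2.3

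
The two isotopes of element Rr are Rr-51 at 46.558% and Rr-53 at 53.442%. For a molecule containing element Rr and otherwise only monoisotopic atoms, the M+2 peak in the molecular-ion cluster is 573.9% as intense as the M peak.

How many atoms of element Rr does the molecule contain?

5

With n Rr atoms, P(M+2)/P(M) = C(n,1)·p^(n−1)q / p^n = n·q/p = n · 0.53442/0.46558.
n = 5.739 × 0.46558/0.53442 = 5.00 ≈ 5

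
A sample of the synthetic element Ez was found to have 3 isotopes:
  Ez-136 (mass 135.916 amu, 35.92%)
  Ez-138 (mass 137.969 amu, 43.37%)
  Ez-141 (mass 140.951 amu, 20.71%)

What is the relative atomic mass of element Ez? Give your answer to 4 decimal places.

137.8491 amu

Ar = Σ fᵢ·mᵢ = 0.3592 × 135.916 + 0.4337 × 137.969 + 0.2071 × 140.951
= 48.82103 + 59.83716 + 29.19095 = 137.84914 amu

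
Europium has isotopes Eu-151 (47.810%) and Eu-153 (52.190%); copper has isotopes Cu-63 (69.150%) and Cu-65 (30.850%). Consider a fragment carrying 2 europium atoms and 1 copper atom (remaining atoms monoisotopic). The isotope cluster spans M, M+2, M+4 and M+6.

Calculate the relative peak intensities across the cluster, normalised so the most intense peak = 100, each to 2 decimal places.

38.03 : 100.00 : 82.36 : 20.22

Europium pattern (n=2): 0.22857961 : 0.49904078 : 0.27237961
Copper pattern (n=1): 0.6915 : 0.3085
Convolve the two distributions (both contribute in 2-u steps):
  M: 0.22857961×0.6915 = 0.158063
  M+2: 0.22857961×0.3085 + 0.49904078×0.6915 = 0.415604
  M+4: 0.49904078×0.3085 + 0.27237961×0.6915 = 0.342305
  M+6: 0.27237961×0.3085 = 0.084029
Scale to base peak (0.415604) = 100: 38.03 : 100.00 : 82.36 : 20.22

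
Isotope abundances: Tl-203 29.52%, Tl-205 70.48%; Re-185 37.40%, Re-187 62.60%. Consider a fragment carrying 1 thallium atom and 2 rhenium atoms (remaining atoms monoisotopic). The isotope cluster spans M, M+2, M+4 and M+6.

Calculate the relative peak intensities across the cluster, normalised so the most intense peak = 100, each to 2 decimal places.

9.26 : 53.13 : 100.00 : 61.97

Thallium pattern (n=1): 0.2952 : 0.7048
Rhenium pattern (n=2): 0.139876 : 0.468248 : 0.391876
Convolve the two distributions (both contribute in 2-u steps):
  M: 0.2952×0.139876 = 0.041291
  M+2: 0.2952×0.468248 + 0.7048×0.139876 = 0.236811
  M+4: 0.2952×0.391876 + 0.7048×0.468248 = 0.445703
  M+6: 0.7048×0.391876 = 0.276194
Scale to base peak (0.445703) = 100: 9.26 : 53.13 : 100.00 : 61.97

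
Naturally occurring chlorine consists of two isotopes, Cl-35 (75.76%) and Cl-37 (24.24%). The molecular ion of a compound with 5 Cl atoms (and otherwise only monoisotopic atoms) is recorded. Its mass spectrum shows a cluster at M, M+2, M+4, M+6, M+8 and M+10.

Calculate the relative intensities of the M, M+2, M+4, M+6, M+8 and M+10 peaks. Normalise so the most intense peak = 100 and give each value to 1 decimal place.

Each Cl atom is independently Cl-35 (p = 0.7576) or Cl-37 (q = 0.2424); the cluster is the binomial expansion (p + q)^5.
P(M) = 0.7576^5 = 0.249574
P(M+2) = 5 × 0.7576^4 × 0.2424^1 = 0.399266
P(M+4) = 10 × 0.7576^3 × 0.2424^2 = 0.255497
P(M+6) = 10 × 0.7576^2 × 0.2424^3 = 0.081748
P(M+8) = 5 × 0.7576^1 × 0.2424^4 = 0.013078
P(M+10) = 0.2424^5 = 0.000837
The M+2 peak is largest (0.399266); scaling to 100 gives 62.5 : 100.0 : 64.0 : 20.5 : 3.3 : 0.2.

62.5 : 100.0 : 64.0 : 20.5 : 3.3 : 0.2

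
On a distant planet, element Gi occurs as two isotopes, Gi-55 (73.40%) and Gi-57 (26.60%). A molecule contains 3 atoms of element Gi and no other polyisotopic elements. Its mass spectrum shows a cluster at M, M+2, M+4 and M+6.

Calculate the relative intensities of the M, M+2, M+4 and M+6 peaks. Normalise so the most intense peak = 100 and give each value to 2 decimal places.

91.98 : 100.00 : 36.24 : 4.38

The 3 Gi atoms are independent, so intensities follow the terms of (0.7340 + 0.2660)^3.
P(M) = 0.7340^3 = 0.395447
P(M+2) = 3 × 0.7340^2 × 0.2660^1 = 0.429927
P(M+4) = 3 × 0.7340^1 × 0.2660^2 = 0.155805
P(M+6) = 0.2660^3 = 0.018821
The M+2 peak is largest (0.429927); scaling to 100 gives 91.98 : 100.00 : 36.24 : 4.38.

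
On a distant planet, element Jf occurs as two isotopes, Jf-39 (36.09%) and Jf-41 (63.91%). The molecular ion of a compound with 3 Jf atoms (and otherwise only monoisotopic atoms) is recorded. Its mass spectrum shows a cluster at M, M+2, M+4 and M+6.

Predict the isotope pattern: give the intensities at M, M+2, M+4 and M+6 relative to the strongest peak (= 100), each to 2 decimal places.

The 3 Jf atoms are independent, so intensities follow the terms of (0.3609 + 0.6391)^3.
P(M) = 0.3609^3 = 0.047007
P(M+2) = 3 × 0.3609^2 × 0.6391^1 = 0.249726
P(M+4) = 3 × 0.3609^1 × 0.6391^2 = 0.442228
P(M+6) = 0.6391^3 = 0.261040
The M+4 peak is largest (0.442228); scaling to 100 gives 10.63 : 56.47 : 100.00 : 59.03.

10.63 : 56.47 : 100.00 : 59.03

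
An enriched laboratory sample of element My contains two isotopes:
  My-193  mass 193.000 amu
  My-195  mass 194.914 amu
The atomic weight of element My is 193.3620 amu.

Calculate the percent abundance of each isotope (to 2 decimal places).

Writing the weighted mean with unknown fraction x of My-193:
193.000·x + 194.914·(1 − x) = 193.3620
(193.000 − 194.914)·x = 193.3620 − 194.914
x = -1.5520 / -1.914 = 0.81087 → 81.09% My-193, 18.91% My-195.

My-193: 81.09%, My-195: 18.91%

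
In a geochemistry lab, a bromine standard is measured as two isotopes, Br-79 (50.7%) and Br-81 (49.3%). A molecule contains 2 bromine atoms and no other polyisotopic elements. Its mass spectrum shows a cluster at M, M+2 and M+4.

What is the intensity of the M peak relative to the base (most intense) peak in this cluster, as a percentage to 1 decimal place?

51.4%

Binomial terms of (0.507 + 0.493)^2: M 0.2570, M+2 0.4999, M+4 0.2430 → M+2 is the base peak.
P(M+2) = C(2,1) × 0.507^1 × 0.493^1 = 2 × 0.5070 × 0.4930 = 0.499902 (base)
P(M) = C(2,0) × 0.507^2 × 0.493^0 = 1 × 0.257049 × 1.0000 = 0.257049
Relative intensity = 0.257049 / 0.499902 × 100 = 51.4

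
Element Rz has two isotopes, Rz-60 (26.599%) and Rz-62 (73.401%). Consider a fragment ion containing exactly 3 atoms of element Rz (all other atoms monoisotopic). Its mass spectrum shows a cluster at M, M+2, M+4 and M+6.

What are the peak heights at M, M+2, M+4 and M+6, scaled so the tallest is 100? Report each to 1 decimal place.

The 3 Rz atoms are independent, so intensities follow the terms of (0.26599 + 0.73401)^3.
P(M) = 0.26599^3 = 0.018819
P(M+2) = 3 × 0.26599^2 × 0.73401^1 = 0.155795
P(M+4) = 3 × 0.26599^1 × 0.73401^2 = 0.429923
P(M+6) = 0.73401^3 = 0.395463
The M+4 peak is largest (0.429923); scaling to 100 gives 4.4 : 36.2 : 100.0 : 92.0.

4.4 : 36.2 : 100.0 : 92.0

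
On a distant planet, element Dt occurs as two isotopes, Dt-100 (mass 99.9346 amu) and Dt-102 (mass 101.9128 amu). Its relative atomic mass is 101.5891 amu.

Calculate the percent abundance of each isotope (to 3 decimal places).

Dt-100: 16.363%, Dt-102: 83.637%

With x = fraction of Dt-100 (so Dt-102 is 1 − x):
99.9346·x + 101.9128·(1 − x) = 101.5891
(99.9346 − 101.9128)·x = 101.5891 − 101.9128
x = -0.3237 / -1.9782 = 0.16363 → 16.363% Dt-100, 83.637% Dt-102.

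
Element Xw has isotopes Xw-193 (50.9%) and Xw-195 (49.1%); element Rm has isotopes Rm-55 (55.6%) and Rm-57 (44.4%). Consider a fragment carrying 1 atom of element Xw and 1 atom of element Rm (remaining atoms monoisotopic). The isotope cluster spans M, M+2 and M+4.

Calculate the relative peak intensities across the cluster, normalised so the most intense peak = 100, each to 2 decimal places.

Element Xw pattern (n=1): 0.5090 : 0.4910
Element Rm pattern (n=1): 0.5560 : 0.4440
Convolve the two distributions (both contribute in 2-u steps):
  M: 0.5090×0.5560 = 0.283004
  M+2: 0.5090×0.4440 + 0.4910×0.5560 = 0.498992
  M+4: 0.4910×0.4440 = 0.218004
Scale to base peak (0.498992) = 100: 56.72 : 100.00 : 43.69

56.72 : 100.00 : 43.69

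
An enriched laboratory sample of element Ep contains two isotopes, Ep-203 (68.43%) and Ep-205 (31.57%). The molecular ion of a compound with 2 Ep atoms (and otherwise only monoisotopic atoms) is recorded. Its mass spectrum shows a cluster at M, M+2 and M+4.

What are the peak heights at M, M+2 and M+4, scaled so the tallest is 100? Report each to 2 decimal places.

100.00 : 92.27 : 21.28

Expanding (0.6843 + 0.3157)^2:
P(M) = 0.6843^2 = 0.468266
P(M+2) = 2 × 0.6843^1 × 0.3157^1 = 0.432067
P(M+4) = 0.3157^2 = 0.099666
The M peak is largest (0.468266); scaling to 100 gives 100.00 : 92.27 : 21.28.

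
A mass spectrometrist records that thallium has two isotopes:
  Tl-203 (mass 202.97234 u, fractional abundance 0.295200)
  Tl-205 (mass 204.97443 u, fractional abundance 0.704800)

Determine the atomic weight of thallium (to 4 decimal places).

204.3834 u

Average mass = Σ (abundance × isotope mass) = 0.295200 × 202.97234 + 0.704800 × 204.97443
= 59.917435 + 144.465978 = 204.383413 u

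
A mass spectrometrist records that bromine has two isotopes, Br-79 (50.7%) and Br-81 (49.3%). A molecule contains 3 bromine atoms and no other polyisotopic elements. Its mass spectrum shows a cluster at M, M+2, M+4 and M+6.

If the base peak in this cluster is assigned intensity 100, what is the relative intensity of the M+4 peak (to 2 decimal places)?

Binomial terms of (0.507 + 0.493)^3: M 0.1303, M+2 0.3802, M+4 0.3697, M+6 0.1198 → M+2 is the base peak.
P(M+2) = C(3,1) × 0.507^2 × 0.493^1 = 3 × 0.257049 × 0.4930 = 0.380175 (base)
P(M+4) = C(3,2) × 0.507^1 × 0.493^2 = 3 × 0.5070 × 0.243049 = 0.369678
Relative intensity = 0.369678 / 0.380175 × 100 = 97.24

97.24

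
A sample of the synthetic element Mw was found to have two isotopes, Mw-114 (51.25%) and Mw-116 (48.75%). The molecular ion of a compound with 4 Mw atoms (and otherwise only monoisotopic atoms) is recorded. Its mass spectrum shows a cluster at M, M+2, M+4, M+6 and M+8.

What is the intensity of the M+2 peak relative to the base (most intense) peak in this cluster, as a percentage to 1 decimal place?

Binomial terms of (0.5125 + 0.4875)^4: M 0.0690, M+2 0.2625, M+4 0.3745, M+6 0.2375, M+8 0.0565 → M+4 is the base peak.
P(M+4) = C(4,2) × 0.5125^2 × 0.4875^2 = 6 × 0.26265625 × 0.23765625 = 0.374531 (base)
P(M+2) = C(4,1) × 0.5125^3 × 0.4875^1 = 4 × 0.13461133 × 0.4875 = 0.262492
Relative intensity = 0.262492 / 0.374531 × 100 = 70.1

70.1%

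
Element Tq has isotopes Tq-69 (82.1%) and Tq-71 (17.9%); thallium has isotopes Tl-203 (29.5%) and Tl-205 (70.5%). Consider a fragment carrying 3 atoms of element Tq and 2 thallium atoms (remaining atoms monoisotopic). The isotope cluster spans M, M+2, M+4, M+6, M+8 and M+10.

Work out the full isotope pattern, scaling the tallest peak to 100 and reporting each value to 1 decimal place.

11.1 : 60.5 : 100.0 : 49.3 : 9.6 : 0.7

Element Tq pattern (n=3): 0.55338766 : 0.36196002 : 0.07891698 : 0.00573534
Thallium pattern (n=2): 0.087025 : 0.41595 : 0.497025
Convolve the two distributions (both contribute in 2-u steps):
  M: 0.55338766×0.087025 = 0.048159
  M+2: 0.55338766×0.41595 + 0.36196002×0.087025 = 0.261681
  M+4: 0.55338766×0.497025 + 0.36196002×0.41595 + 0.07891698×0.087025 = 0.432473
  M+6: 0.36196002×0.497025 + 0.07891698×0.41595 + 0.00573534×0.087025 = 0.213228
  M+8: 0.07891698×0.497025 + 0.00573534×0.41595 = 0.041609
  M+10: 0.00573534×0.497025 = 0.002851
Scale to base peak (0.432473) = 100: 11.1 : 60.5 : 100.0 : 49.3 : 9.6 : 0.7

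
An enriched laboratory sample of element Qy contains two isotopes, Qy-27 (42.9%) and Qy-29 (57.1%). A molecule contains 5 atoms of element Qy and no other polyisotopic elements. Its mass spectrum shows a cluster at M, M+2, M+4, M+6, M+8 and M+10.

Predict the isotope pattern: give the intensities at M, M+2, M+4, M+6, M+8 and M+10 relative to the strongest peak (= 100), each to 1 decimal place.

Expanding (0.429 + 0.571)^5:
P(M) = 0.429^5 = 0.014531
P(M+2) = 5 × 0.429^4 × 0.571^1 = 0.096702
P(M+4) = 10 × 0.429^3 × 0.571^2 = 0.257421
P(M+6) = 10 × 0.429^2 × 0.571^3 = 0.342628
P(M+8) = 5 × 0.429^1 × 0.571^4 = 0.228019
P(M+10) = 0.571^5 = 0.060699
The M+6 peak is largest (0.342628); scaling to 100 gives 4.2 : 28.2 : 75.1 : 100.0 : 66.6 : 17.7.

4.2 : 28.2 : 75.1 : 100.0 : 66.6 : 17.7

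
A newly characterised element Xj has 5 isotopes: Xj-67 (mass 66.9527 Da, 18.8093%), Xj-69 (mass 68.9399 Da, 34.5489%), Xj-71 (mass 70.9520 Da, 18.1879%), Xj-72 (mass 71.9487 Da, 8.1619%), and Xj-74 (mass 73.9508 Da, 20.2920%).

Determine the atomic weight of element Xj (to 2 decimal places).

70.19 Da

Ar = Σ fᵢ·mᵢ = 0.188093 × 66.9527 + 0.345489 × 68.9399 + 0.181879 × 70.9520 + 0.081619 × 71.9487 + 0.202920 × 73.9508
= 12.59333 + 23.81798 + 12.90468 + 5.87238 + 15.00610 = 70.19447 Da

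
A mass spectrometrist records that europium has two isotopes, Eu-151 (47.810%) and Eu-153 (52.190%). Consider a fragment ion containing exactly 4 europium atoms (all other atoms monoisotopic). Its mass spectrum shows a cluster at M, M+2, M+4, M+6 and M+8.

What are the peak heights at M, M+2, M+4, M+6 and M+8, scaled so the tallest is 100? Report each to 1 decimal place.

The 4 Eu atoms are independent, so intensities follow the terms of (0.47810 + 0.52190)^4.
P(M) = 0.47810^4 = 0.052249
P(M+2) = 4 × 0.47810^3 × 0.52190^1 = 0.228141
P(M+4) = 6 × 0.47810^2 × 0.52190^2 = 0.373563
P(M+6) = 4 × 0.47810^1 × 0.52190^3 = 0.271857
P(M+8) = 0.52190^4 = 0.074191
The M+4 peak is largest (0.373563); scaling to 100 gives 14.0 : 61.1 : 100.0 : 72.8 : 19.9.

14.0 : 61.1 : 100.0 : 72.8 : 19.9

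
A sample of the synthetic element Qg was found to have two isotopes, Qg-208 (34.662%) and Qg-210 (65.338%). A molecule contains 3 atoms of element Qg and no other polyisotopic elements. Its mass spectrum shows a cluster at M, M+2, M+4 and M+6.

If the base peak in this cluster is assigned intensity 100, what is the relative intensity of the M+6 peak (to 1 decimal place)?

62.8

(0.34662 + 0.65338)^3 gives M 0.0416, M+2 0.2355, M+4 0.4439, M+6 0.2789; the largest is M+4.
P(M+4) = C(3,2) × 0.34662^1 × 0.65338^2 = 3 × 0.34662 × 0.42690542 = 0.443922 (base)
P(M+6) = C(3,3) × 0.34662^0 × 0.65338^3 = 1 × 1.0000 × 0.27893147 = 0.278931
Relative intensity = 0.278931 / 0.443922 × 100 = 62.8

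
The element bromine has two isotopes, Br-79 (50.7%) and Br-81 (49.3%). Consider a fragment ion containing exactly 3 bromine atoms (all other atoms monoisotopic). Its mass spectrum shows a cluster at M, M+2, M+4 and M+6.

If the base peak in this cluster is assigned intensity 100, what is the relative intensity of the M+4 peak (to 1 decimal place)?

97.2

Term probabilities: M 0.1303, M+2 0.3802, M+4 0.3697, M+6 0.1198. Base peak = M+2.
P(M+2) = C(3,1) × 0.507^2 × 0.493^1 = 3 × 0.257049 × 0.4930 = 0.380175 (base)
P(M+4) = C(3,2) × 0.507^1 × 0.493^2 = 3 × 0.5070 × 0.243049 = 0.369678
Relative intensity = 0.369678 / 0.380175 × 100 = 97.2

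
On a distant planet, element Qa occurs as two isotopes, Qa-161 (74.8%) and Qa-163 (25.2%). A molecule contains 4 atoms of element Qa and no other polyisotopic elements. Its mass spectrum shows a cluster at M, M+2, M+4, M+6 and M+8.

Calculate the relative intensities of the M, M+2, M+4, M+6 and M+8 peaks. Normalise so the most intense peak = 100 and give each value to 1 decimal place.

74.2 : 100.0 : 50.5 : 11.4 : 1.0

Each Qa atom is independently Qa-161 (p = 0.748) or Qa-163 (q = 0.252); the cluster is the binomial expansion (p + q)^4.
P(M) = 0.748^4 = 0.313045
P(M+2) = 4 × 0.748^3 × 0.252^1 = 0.421857
P(M+4) = 6 × 0.748^2 × 0.252^2 = 0.213184
P(M+6) = 4 × 0.748^1 × 0.252^3 = 0.047881
P(M+8) = 0.252^4 = 0.004033
The M+2 peak is largest (0.421857); scaling to 100 gives 74.2 : 100.0 : 50.5 : 11.4 : 1.0.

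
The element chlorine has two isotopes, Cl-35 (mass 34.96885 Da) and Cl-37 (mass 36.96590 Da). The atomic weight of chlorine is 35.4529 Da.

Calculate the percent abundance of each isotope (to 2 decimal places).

Writing the weighted mean with unknown fraction x of Cl-35:
34.96885·x + 36.96590·(1 − x) = 35.4529
(34.96885 − 36.96590)·x = 35.4529 − 36.96590
x = -1.51300 / -1.99705 = 0.75762 → 75.76% Cl-35, 24.24% Cl-37.

Cl-35: 75.76%, Cl-37: 24.24%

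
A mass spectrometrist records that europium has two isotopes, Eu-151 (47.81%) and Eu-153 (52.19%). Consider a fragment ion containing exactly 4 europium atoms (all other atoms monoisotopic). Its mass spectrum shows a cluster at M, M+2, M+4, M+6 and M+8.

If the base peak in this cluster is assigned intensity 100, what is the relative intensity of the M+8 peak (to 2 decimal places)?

Binomial terms of (0.4781 + 0.5219)^4: M 0.0522, M+2 0.2281, M+4 0.3736, M+6 0.2719, M+8 0.0742 → M+4 is the base peak.
P(M+4) = C(4,2) × 0.4781^2 × 0.5219^2 = 6 × 0.22857961 × 0.27237961 = 0.373563 (base)
P(M+8) = C(4,4) × 0.4781^0 × 0.5219^4 = 1 × 1.0000 × 0.07419065 = 0.074191
Relative intensity = 0.074191 / 0.373563 × 100 = 19.86

19.86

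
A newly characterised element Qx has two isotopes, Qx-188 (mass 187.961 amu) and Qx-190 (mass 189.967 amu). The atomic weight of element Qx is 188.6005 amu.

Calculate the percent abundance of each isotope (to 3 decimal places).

Qx-188: 68.121%, Qx-190: 31.879%

Writing the weighted mean with unknown fraction x of Qx-188:
187.961·x + 189.967·(1 − x) = 188.6005
(187.961 − 189.967)·x = 188.6005 − 189.967
x = -1.3665 / -2.006 = 0.68121 → 68.121% Qx-188, 31.879% Qx-190.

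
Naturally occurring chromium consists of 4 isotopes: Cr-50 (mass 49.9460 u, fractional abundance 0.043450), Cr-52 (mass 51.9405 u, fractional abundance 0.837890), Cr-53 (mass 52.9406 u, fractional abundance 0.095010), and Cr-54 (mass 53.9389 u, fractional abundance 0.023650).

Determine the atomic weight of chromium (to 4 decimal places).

Average mass = Σ (abundance × isotope mass) = 0.043450 × 49.9460 + 0.837890 × 51.9405 + 0.095010 × 52.9406 + 0.023650 × 53.9389
= 2.17015 + 43.52043 + 5.02989 + 1.27565 = 51.99612 u

51.9961 u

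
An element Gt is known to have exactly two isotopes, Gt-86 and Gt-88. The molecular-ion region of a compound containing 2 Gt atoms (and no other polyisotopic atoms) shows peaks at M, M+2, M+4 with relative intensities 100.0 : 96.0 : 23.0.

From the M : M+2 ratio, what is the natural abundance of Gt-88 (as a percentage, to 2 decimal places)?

32.43%

If p is the fraction of Gt that is Gt-86, then I(M+2)/I(M) = [C(2,1)·p^1·(1−p)] / p^2 = 2·(1−p)/p = 96.0/100.0 = 0.9600
(1−p)/p = 0.9600/2 = 0.4800  ⇒  p = 1/(1 + 0.4800) = 0.6757
Gt-86: 67.57%, Gt-88: 32.43%.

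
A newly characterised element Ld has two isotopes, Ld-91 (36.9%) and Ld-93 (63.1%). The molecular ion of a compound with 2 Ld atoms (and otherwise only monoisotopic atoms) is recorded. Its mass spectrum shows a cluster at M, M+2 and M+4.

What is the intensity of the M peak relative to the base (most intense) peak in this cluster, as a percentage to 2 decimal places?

29.24%

Binomial terms of (0.369 + 0.631)^2: M 0.1362, M+2 0.4657, M+4 0.3982 → M+2 is the base peak.
P(M+2) = C(2,1) × 0.369^1 × 0.631^1 = 2 × 0.3690 × 0.6310 = 0.465678 (base)
P(M) = C(2,0) × 0.369^2 × 0.631^0 = 1 × 0.136161 × 1.0000 = 0.136161
Relative intensity = 0.136161 / 0.465678 × 100 = 29.24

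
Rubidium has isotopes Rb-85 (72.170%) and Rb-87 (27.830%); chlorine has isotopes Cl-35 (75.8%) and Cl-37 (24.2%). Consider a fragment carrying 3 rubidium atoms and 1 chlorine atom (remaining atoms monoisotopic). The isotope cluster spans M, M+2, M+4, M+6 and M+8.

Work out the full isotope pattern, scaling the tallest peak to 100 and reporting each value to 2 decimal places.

67.75 : 100.00 : 55.24 : 13.53 : 1.24

Rubidium pattern (n=3): 0.37589809 : 0.43485841 : 0.16768892 : 0.02155458
Chlorine pattern (n=1): 0.7580 : 0.2420
Convolve the two distributions (both contribute in 2-u steps):
  M: 0.37589809×0.7580 = 0.284931
  M+2: 0.37589809×0.2420 + 0.43485841×0.7580 = 0.420590
  M+4: 0.43485841×0.2420 + 0.16768892×0.7580 = 0.232344
  M+6: 0.16768892×0.2420 + 0.02155458×0.7580 = 0.056919
  M+8: 0.02155458×0.2420 = 0.005216
Scale to base peak (0.420590) = 100: 67.75 : 100.00 : 55.24 : 13.53 : 1.24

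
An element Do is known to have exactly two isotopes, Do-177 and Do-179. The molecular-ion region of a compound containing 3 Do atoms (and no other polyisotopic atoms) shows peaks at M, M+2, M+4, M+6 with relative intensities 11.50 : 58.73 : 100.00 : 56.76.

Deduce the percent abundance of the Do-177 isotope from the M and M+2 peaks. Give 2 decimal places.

37.01%

Let p = fractional abundance of Do-177. I(M+2)/I(M) = [C(3,1)·p^2·(1−p)] / p^3 = 3·(1−p)/p = 58.73/11.50 = 5.1070
(1−p)/p = 5.1070/3 = 1.7023  ⇒  p = 1/(1 + 1.7023) = 0.3701
Do-177: 37.01%, Do-179: 62.99%.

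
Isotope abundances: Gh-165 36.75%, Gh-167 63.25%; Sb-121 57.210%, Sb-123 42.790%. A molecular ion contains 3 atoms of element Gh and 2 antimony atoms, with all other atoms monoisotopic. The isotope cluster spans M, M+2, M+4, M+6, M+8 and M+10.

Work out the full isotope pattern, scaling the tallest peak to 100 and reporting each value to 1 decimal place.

Element Gh pattern (n=3): 0.04963317 : 0.25626923 : 0.44106202 : 0.25303558
Antimony pattern (n=2): 0.32729841 : 0.48960318 : 0.18309841
Convolve the two distributions (both contribute in 2-u steps):
  M: 0.04963317×0.32729841 = 0.016245
  M+2: 0.04963317×0.48960318 + 0.25626923×0.32729841 = 0.108177
  M+4: 0.04963317×0.18309841 + 0.25626923×0.48960318 + 0.44106202×0.32729841 = 0.278917
  M+6: 0.25626923×0.18309841 + 0.44106202×0.48960318 + 0.25303558×0.32729841 = 0.345686
  M+8: 0.44106202×0.18309841 + 0.25303558×0.48960318 = 0.204645
  M+10: 0.25303558×0.18309841 = 0.046330
Scale to base peak (0.345686) = 100: 4.7 : 31.3 : 80.7 : 100.0 : 59.2 : 13.4

4.7 : 31.3 : 80.7 : 100.0 : 59.2 : 13.4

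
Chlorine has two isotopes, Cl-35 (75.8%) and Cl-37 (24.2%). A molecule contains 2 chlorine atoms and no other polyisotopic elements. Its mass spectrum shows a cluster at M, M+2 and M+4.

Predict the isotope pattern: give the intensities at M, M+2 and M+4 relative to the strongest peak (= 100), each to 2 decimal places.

Expanding (0.758 + 0.242)^2:
P(M) = 0.758^2 = 0.574564
P(M+2) = 2 × 0.758^1 × 0.242^1 = 0.366872
P(M+4) = 0.242^2 = 0.058564
The M peak is largest (0.574564); scaling to 100 gives 100.00 : 63.85 : 10.19.

100.00 : 63.85 : 10.19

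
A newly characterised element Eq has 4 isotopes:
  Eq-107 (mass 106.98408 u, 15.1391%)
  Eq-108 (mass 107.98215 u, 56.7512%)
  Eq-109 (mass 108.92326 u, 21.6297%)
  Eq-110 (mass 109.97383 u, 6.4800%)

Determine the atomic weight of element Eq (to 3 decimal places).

108.164 u

The abundance-weighted mean is 0.151391 × 106.98408 + 0.567512 × 107.98215 + 0.216297 × 108.92326 + 0.064800 × 109.97383
= 16.196427 + 61.281166 + 23.559774 + 7.126304 = 108.163671 u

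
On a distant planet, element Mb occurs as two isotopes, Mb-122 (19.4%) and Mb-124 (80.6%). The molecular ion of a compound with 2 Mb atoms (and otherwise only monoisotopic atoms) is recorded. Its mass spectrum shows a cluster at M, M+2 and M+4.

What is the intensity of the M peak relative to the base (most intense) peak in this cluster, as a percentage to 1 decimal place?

5.8%

Binomial terms of (0.194 + 0.806)^2: M 0.0376, M+2 0.3127, M+4 0.6496 → M+4 is the base peak.
P(M+4) = C(2,2) × 0.194^0 × 0.806^2 = 1 × 1.0000 × 0.649636 = 0.649636 (base)
P(M) = C(2,0) × 0.194^2 × 0.806^0 = 1 × 0.037636 × 1.0000 = 0.037636
Relative intensity = 0.037636 / 0.649636 × 100 = 5.8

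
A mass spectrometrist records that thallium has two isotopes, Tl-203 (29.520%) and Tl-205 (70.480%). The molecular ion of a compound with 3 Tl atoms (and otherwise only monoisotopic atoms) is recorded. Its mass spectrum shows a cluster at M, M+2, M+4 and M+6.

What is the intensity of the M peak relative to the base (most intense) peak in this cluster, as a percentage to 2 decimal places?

(0.29520 + 0.70480)^3 gives M 0.0257, M+2 0.1843, M+4 0.4399, M+6 0.3501; the largest is M+4.
P(M+4) = C(3,2) × 0.29520^1 × 0.70480^2 = 3 × 0.2952 × 0.49674304 = 0.439916 (base)
P(M) = C(3,0) × 0.29520^3 × 0.70480^0 = 1 × 0.02572463 × 1.0000 = 0.025725
Relative intensity = 0.025725 / 0.439916 × 100 = 5.85

5.85%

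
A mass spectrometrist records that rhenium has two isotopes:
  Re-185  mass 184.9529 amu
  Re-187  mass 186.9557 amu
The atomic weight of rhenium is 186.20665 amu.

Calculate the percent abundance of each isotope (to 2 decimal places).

Re-185: 37.40%, Re-187: 62.60%

Writing the weighted mean with unknown fraction x of Re-185:
184.9529·x + 186.9557·(1 − x) = 186.20665
(184.9529 − 186.9557)·x = 186.20665 − 186.9557
x = -0.74905 / -2.0028 = 0.37400 → 37.40% Re-185, 62.60% Re-187.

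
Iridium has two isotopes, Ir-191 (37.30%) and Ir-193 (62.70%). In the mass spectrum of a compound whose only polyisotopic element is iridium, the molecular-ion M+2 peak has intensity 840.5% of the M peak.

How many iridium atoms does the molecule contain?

With n Ir atoms, P(M+2)/P(M) = C(n,1)·p^(n−1)q / p^n = n·q/p = n · 0.6270/0.3730.
n = 8.405 × 0.3730/0.6270 = 5.00 ≈ 5

5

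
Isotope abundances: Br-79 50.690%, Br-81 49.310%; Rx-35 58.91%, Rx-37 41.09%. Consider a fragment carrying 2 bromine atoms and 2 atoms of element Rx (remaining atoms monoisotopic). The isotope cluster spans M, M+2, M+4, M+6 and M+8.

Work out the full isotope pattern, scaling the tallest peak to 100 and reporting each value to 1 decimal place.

Bromine pattern (n=2): 0.25694761 : 0.49990478 : 0.24314761
Element Rx pattern (n=2): 0.34703881 : 0.48412238 : 0.16883881
Convolve the two distributions (both contribute in 2-u steps):
  M: 0.25694761×0.34703881 = 0.089171
  M+2: 0.25694761×0.48412238 + 0.49990478×0.34703881 = 0.297880
  M+4: 0.25694761×0.16883881 + 0.49990478×0.48412238 + 0.24314761×0.34703881 = 0.369779
  M+6: 0.49990478×0.16883881 + 0.24314761×0.48412238 = 0.202117
  M+8: 0.24314761×0.16883881 = 0.041053
Scale to base peak (0.369779) = 100: 24.1 : 80.6 : 100.0 : 54.7 : 11.1

24.1 : 80.6 : 100.0 : 54.7 : 11.1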